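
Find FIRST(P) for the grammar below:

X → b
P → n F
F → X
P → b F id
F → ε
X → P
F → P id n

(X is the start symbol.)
{ 'b', 'n' }

From P → n F:
  - n is a terminal: add 'n' and stop
From P → b F id:
  - b is a terminal: add 'b' and stop

Collecting: FIRST(P) = { 'b', 'n' }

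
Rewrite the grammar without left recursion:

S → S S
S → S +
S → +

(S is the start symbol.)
S is directly left-recursive. The standard transformation for
  A → A α₁ | ... | A α_m | β₁ | ... | β_n
is
  A  → β₁ A' | ... | β_n A'
  A' → α₁ A' | ... | α_m A' | ε

S → + becomes S → + S'
S → S S becomes S' → S S'
S → S + becomes S' → + S'
Add S' → ε

Resulting grammar:
S → + S'
S' → S S'
S' → + S'
S' → ε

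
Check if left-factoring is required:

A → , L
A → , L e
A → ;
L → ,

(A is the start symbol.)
Yes, A has productions with common prefix ', L'

Left-factoring is needed when two productions for the same non-terminal
share a common prefix on the right-hand side.

Productions for A:
  A → , L
  A → , L e
  A → ;

Found common prefix ', L' in productions for A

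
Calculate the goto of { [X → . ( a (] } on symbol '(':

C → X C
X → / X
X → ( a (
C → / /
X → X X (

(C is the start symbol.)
{ [X → ( . a (] }

GOTO(I, '(') = CLOSURE({ [A → αX.β] : [A → α.Xβ] ∈ I, X = '(' })

Items with dot before '(', with the dot advanced:
  [X → . ( a (] → [X → ( . a (]
Closure adds nothing (no advanced item has the dot before a non-terminal).

GOTO = { [X → ( . a (] }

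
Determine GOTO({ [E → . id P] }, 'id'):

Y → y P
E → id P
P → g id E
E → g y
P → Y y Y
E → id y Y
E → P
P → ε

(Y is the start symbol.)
GOTO(I, 'id') = CLOSURE({ [A → αX.β] : [A → α.Xβ] ∈ I, X = 'id' })

Items with dot before 'id', with the dot advanced:
  [E → . id P] → [E → id . P]
Closure of the advanced items:
  [E → id . P] has the dot before P: add [P → . g id E], [P → . Y y Y], [P → .]
  [P → . Y y Y] has the dot before Y: add [Y → . y P]

GOTO = { [E → id . P], [P → . Y y Y], [P → . g id E], [P → .], [Y → . y P] }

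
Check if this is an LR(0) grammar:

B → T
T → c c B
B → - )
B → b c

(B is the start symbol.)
Augment with B' → B and build the canonical LR(0) collection (I0 = CLOSURE({[B' → . B]}), then GOTO on every symbol after a dot until no new states appear). It has 10 states:
  I0: { [B → . - )], [B → . T], [B → . b c], [B' → . B], [T → . c c B] }  — shift
  I1: { [B → - . )] }  — shift
  I2: { [B' → B .] }  — accept
  I3: { [B → T .] }  — reduce
  I4: { [B → b . c] }  — shift
  I5: { [T → c . c B] }  — shift
  I6: { [B → . - )], [B → . T], [B → . b c], [T → . c c B], [T → c c . B] }  — shift
  I7: { [T → c c B .] }  — reduce
  I8: { [B → b c .] }  — reduce
  I9: { [B → - ) .] }  — reduce

Every state is either a pure shift/goto state or contains exactly one complete item and nothing to shift — no conflicts. The grammar is LR(0).

Answer: Yes, the grammar is LR(0)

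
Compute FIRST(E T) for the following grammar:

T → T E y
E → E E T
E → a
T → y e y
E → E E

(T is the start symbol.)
{ 'a' }

FIRST sets of the non-terminals involved (from the grammar, by fixed-point iteration):
  FIRST(E) = { 'a' }

To compute FIRST(E T), process the symbols left to right:
Symbol E is a non-terminal. Add FIRST(E) \ {ε} = { 'a' }
E is not nullable (ε ∉ FIRST(E)), so stop here.
FIRST(E T) = { 'a' }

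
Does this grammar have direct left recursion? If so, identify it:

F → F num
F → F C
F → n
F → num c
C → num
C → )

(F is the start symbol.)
Yes, F is left-recursive

Direct left recursion occurs when N → N α for some non-terminal N (the right-hand side begins with the left-hand side itself).

F → F num: LEFT RECURSIVE (starts with F)
F → F C: LEFT RECURSIVE (starts with F)
F → n: starts with n
F → num c: starts with num
C → num: starts with num
C → ): starts with ')'

The grammar has direct left recursion on: F.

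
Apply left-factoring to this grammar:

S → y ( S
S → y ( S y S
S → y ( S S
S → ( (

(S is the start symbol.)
S → y ( S S'
S' → ε
S' → y S
S' → S
S → ( (

Left-factoring transforms A → αβ₁ | αβ₂ into A → αA' and A' → β₁ | β₂
(α is the longest common prefix among the alternatives). Repeat until
no nonterminal has two alternatives with a common prefix.

Round 1: S has alternatives sharing prefix 'y ( S'. Introduce S': S → y ( S S'
  Add: S' → ε
  Add: S' → y S
  Add: S' → S

No remaining common prefixes — done.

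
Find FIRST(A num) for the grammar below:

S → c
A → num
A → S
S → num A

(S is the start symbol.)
{ 'c', 'num' }

FIRST sets of the non-terminals involved (from the grammar, by fixed-point iteration):
  FIRST(A) = { 'c', 'num' }

To compute FIRST(A num), process the symbols left to right:
Symbol A is a non-terminal. Add FIRST(A) \ {ε} = { 'c', 'num' }
A is not nullable (ε ∉ FIRST(A)), so stop here.
FIRST(A num) = { 'c', 'num' }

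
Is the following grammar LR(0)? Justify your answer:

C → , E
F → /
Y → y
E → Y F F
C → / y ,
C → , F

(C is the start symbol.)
Yes, the grammar is LR(0)

A grammar is LR(0) if no state in the canonical LR(0) collection has:
  - both a shift item (dot before a terminal) and a complete item (shift-reduce conflict), or
  - two or more complete items (reduce-reduce conflict; the accept item [C' → C .] counts as a complete item here).

Augment with C' → C and build the canonical LR(0) collection (I0 = CLOSURE({[C' → . C]}), then GOTO on every symbol after a dot until no new states appear). It has 13 states:
  I0: { [C → . , E], [C → . , F], [C → . / y ,], [C' → . C] }  — shift
  I1: { [C → , . E], [C → , . F], [E → . Y F F], [F → . /], [Y → . y] }  — shift
  I2: { [C → / . y ,] }  — shift
  I3: { [C' → C .] }  — accept
  I4: { [C → / y . ,] }  — shift
  I5: { [C → / y , .] }  — reduce
  I6: { [F → / .] }  — reduce
  I7: { [C → , E .] }  — reduce
  I8: { [C → , F .] }  — reduce
  I9: { [E → Y . F F], [F → . /] }  — shift
  I10: { [Y → y .] }  — reduce
  I11: { [E → Y F . F], [F → . /] }  — shift
  I12: { [E → Y F F .] }  — reduce

Every state is either a pure shift/goto state or contains exactly one complete item and nothing to shift — no conflicts. The grammar is LR(0).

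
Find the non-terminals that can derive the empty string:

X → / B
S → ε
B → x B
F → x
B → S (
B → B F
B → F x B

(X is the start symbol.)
A non-terminal is nullable if it can derive ε (the empty string): either it has an ε-production, or it has a production whose right-hand side consists entirely of nullable non-terminals.

ε-productions: S → ε
So S is immediately nullable.
No further non-terminal can be added: every production for the remaining non-terminals contains a terminal or a non-nullable non-terminal.
Nullable = { 'S' }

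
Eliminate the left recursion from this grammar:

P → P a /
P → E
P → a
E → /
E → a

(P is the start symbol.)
P → E P'
P → a P'
P' → a / P'
P' → ε
E → /
E → a

P is directly left-recursive. The standard transformation for
  A → A α₁ | ... | A α_m | β₁ | ... | β_n
is
  A  → β₁ A' | ... | β_n A'
  A' → α₁ A' | ... | α_m A' | ε

P → E becomes P → E P'
P → a becomes P → a P'
P → P a / becomes P' → a / P'
Add P' → ε

Productions for other non-terminals are unchanged:
  E → /
  E → a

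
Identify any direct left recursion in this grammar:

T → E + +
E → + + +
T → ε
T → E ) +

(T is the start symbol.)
Direct left recursion occurs when N → N α for some non-terminal N (the right-hand side begins with the left-hand side itself).

T → E + +: starts with E
E → + + +: starts with '+'
T → ε: starts with ε
T → E ) +: starts with E

No direct left recursion found.

Answer: No direct left recursion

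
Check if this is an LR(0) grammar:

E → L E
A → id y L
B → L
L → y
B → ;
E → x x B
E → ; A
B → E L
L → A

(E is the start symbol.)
A grammar is LR(0) if no state in the canonical LR(0) collection has:
  - both a shift item (dot before a terminal) and a complete item (shift-reduce conflict), or
  - two or more complete items (reduce-reduce conflict; the accept item [E' → E .] counts as a complete item here).

Augment with E' → E and build the canonical LR(0) collection (I0 = CLOSURE({[E' → . E]}), then GOTO on every symbol after a dot until no new states appear). It has 18 states:
  I0: { [A → . id y L], [E → . ; A], [E → . L E], [E → . x x B], [E' → . E], [L → . A], [L → . y] }  — shift
  I1: { [A → . id y L], [E → ; . A] }  — shift
  I2: { [L → A .] }  — reduce
  I3: { [E' → E .] }  — accept
  I4: { [A → . id y L], [E → . ; A], [E → . L E], [E → . x x B], [E → L . E], [L → . A], [L → . y] }  — shift
  I5: { [A → id . y L] }  — shift
  I6: { [E → x . x B] }  — shift
  I7: { [L → y .] }  — reduce
  I8: { [A → . id y L], [B → . ;], [B → . E L], [B → . L], [E → . ; A], [E → . L E], [E → . x x B], [E → x x . B], [L → . A], [L → . y] }  — shift
  I9: { [A → . id y L], [B → ; .], [E → ; . A] }  — shift, reduce
  I10: { [E → x x B .] }  — reduce
  I11: { [A → . id y L], [B → E . L], [L → . A], [L → . y] }  — shift
  I12: { [A → . id y L], [B → L .], [E → . ; A], [E → . L E], [E → . x x B], [E → L . E], [L → . A], [L → . y] }  — shift, reduce
  I13: { [E → L E .] }  — reduce
  I14: { [B → E L .] }  — reduce
  I15: { [E → ; A .] }  — reduce
  I16: { [A → . id y L], [A → id y . L], [L → . A], [L → . y] }  — shift
  I17: { [A → id y L .] }  — reduce

Conflict in state I9:
  Shift-reduce conflict between [B → ; .] and [A → . id y L]
So the grammar is NOT LR(0).

Answer: No. Shift-reduce conflict between [B → ; .] and [A → . id y L]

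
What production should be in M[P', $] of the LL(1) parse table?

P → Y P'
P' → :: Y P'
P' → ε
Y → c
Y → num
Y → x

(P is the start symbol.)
To find M[P', $], we find productions for P' where $ is in the predict set (PREDICT(N → α) = (FIRST(α) \ {ε}) ∪ (FOLLOW(N) if α ⇒* ε)).

Relevant sets:
  FOLLOW(P') = { $ }

P' → :: Y P': PREDICT = { '::' }
P' → ε: PREDICT = { $ }
  $ is in predict set, so this production goes in M[P', $]

M[P', $] = P' → ε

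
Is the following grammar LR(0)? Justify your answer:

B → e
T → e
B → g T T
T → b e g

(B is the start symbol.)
A grammar is LR(0) if no state in the canonical LR(0) collection has:
  - both a shift item (dot before a terminal) and a complete item (shift-reduce conflict), or
  - two or more complete items (reduce-reduce conflict; the accept item [B' → B .] counts as a complete item here).

Augment with B' → B and build the canonical LR(0) collection (I0 = CLOSURE({[B' → . B]}), then GOTO on every symbol after a dot until no new states appear). It has 10 states:
  I0: { [B → . e], [B → . g T T], [B' → . B] }  — shift
  I1: { [B' → B .] }  — accept
  I2: { [B → e .] }  — reduce
  I3: { [B → g . T T], [T → . b e g], [T → . e] }  — shift
  I4: { [B → g T . T], [T → . b e g], [T → . e] }  — shift
  I5: { [T → b . e g] }  — shift
  I6: { [T → e .] }  — reduce
  I7: { [T → b e . g] }  — shift
  I8: { [T → b e g .] }  — reduce
  I9: { [B → g T T .] }  — reduce

Every state is either a pure shift/goto state or contains exactly one complete item and nothing to shift — no conflicts. The grammar is LR(0).

Answer: Yes, the grammar is LR(0)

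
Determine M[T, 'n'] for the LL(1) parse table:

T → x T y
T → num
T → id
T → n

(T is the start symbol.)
To find M[T, 'n'], we find productions for T where 'n' is in the predict set (PREDICT(N → α) = (FIRST(α) \ {ε}) ∪ (FOLLOW(N) if α ⇒* ε)).

T → x T y: PREDICT = { 'x' }
T → num: PREDICT = { 'num' }
T → id: PREDICT = { 'id' }
T → n: PREDICT = { 'n' }
  'n' is in predict set, so this production goes in M[T, 'n']

M[T, 'n'] = T → n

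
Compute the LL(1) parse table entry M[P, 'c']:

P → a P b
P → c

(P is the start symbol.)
To find M[P, 'c'], we find productions for P where 'c' is in the predict set (PREDICT(N → α) = (FIRST(α) \ {ε}) ∪ (FOLLOW(N) if α ⇒* ε)).

P → a P b: PREDICT = { 'a' }
P → c: PREDICT = { 'c' }
  'c' is in predict set, so this production goes in M[P, 'c']

M[P, 'c'] = P → c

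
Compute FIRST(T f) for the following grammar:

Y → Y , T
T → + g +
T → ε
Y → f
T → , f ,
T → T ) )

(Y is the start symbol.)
{ ')', '+', ',', 'f' }

FIRST sets of the non-terminals involved (from the grammar, by fixed-point iteration):
  FIRST(T) = { ')', '+', ',', ε }

To compute FIRST(T f), process the symbols left to right:
Symbol T is a non-terminal. Add FIRST(T) \ {ε} = { ')', '+', ',' }
T is nullable (ε ∈ FIRST(T)), continue to the next symbol.
Symbol f is a terminal. Add 'f' and stop.
FIRST(T f) = { ')', '+', ',', 'f' }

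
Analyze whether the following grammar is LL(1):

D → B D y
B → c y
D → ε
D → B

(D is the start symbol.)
A grammar is LL(1) if for each non-terminal N with multiple productions, the predict sets of those productions are pairwise disjoint, where PREDICT(N → α) = (FIRST(α) \ {ε}) ∪ (FOLLOW(N) if α ⇒* ε).

Relevant sets:
  FIRST(B) = { 'c' }
  FOLLOW(D) = { $, 'y' }

For D:
  PREDICT(D → B D y) = { 'c' }
  PREDICT(D → ε) = { $, 'y' }
  PREDICT(D → B) = { 'c' }
B has a single production, so nothing to check there.

Conflict found: Predict set conflict for D: { 'c' }
The grammar is NOT LL(1).

Answer: No. Predict set conflict for D: { 'c' }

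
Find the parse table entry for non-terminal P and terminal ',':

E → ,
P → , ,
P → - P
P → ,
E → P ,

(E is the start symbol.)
To find M[P, ','], we find productions for P where ',' is in the predict set (PREDICT(N → α) = (FIRST(α) \ {ε}) ∪ (FOLLOW(N) if α ⇒* ε)).

P → , ,: PREDICT = { ',' }
  ',' is in predict set, so this production goes in M[P, ',']
P → - P: PREDICT = { '-' }
P → ,: PREDICT = { ',' }
  ',' is in predict set, so this production goes in M[P, ',']

M[P, ','] = P → , ,, P → ,  (a multiply-defined cell — the grammar is not LL(1))

Answer: P → , ,, P → ,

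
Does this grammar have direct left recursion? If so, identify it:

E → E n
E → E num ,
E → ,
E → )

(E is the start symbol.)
Yes, E is left-recursive

E → E n: LEFT RECURSIVE (starts with E)
E → E num ,: LEFT RECURSIVE (starts with E)
E → ,: starts with ','
E → ): starts with ')'

The grammar has direct left recursion on: E.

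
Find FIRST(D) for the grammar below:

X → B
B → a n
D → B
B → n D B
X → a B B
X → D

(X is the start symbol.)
To compute FIRST(D), examine every production with D on the left-hand side, reading each right-hand side left to right until a non-nullable symbol is reached.

FIRST sets of the other non-terminals involved (by the same procedure, iterated to a fixed point):
  FIRST(B) = { 'a', 'n' }

From D → B:
  - B is a non-terminal: add FIRST(B) \ {ε} = { 'a', 'n' }
    B is not nullable, so stop

Collecting: FIRST(D) = { 'a', 'n' }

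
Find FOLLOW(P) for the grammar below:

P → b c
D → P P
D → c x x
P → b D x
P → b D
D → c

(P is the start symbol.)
To compute FOLLOW(P), find every occurrence of P on a right-hand side N → α P β: add FIRST(β) \ {ε}, and if β is empty or nullable also add FOLLOW(N). Iterate to a fixed point.

P is the start symbol, so $ ∈ FOLLOW(P).
In D → P P: P is followed by P, add FIRST(P) \ {ε} = { 'b' }
In D → P P: P is at the end, add FOLLOW(D)

The FOLLOW sets referred to above (computed the same way, to a fixed point):
  FOLLOW(D) = { $, 'b', 'x' }

Taking the union: FOLLOW(P) = { $, 'b', 'x' }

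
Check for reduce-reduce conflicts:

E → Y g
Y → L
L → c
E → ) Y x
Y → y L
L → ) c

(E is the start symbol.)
Yes — I12: [L → ) c .] vs [L → c .]

A reduce-reduce conflict occurs when an LR(0) state has two complete items [A → α .] and [B → β .] — both call for a reduction, and with no lookahead the parser cannot choose between them.

Augment with E' → E and build the canonical LR(0) collection (I0 = CLOSURE({[E' → . E]}), then GOTO on every symbol after a dot until no new states appear). It has 14 states:
  I0: { [E → . ) Y x], [E → . Y g], [E' → . E], [L → . ) c], [L → . c], [Y → . L], [Y → . y L] }  — shift
  I1: { [E → ) . Y x], [L → ) . c], [L → . ) c], [L → . c], [Y → . L], [Y → . y L] }  — shift
  I2: { [E' → E .] }  — accept
  I3: { [Y → L .] }  — reduce
  I4: { [E → Y . g] }  — shift
  I5: { [L → c .] }  — reduce
  I6: { [L → . ) c], [L → . c], [Y → y . L] }  — shift
  I7: { [L → ) . c] }  — shift
  I8: { [Y → y L .] }  — reduce
  I9: { [L → ) c .] }  — reduce
  I10: { [E → Y g .] }  — reduce
  I11: { [E → ) Y . x] }  — shift
  I12: { [L → ) c .], [L → c .] }  — 2 reduces
  I13: { [E → ) Y x .] }  — reduce

I12 contains complete items [L → ) c .], [L → c .] — reduce-reduce conflict.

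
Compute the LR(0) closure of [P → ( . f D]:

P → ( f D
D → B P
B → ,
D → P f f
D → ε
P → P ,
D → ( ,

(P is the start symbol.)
Start with: [P → ( . f D]
The dot precedes the terminal f, so nothing is added.

CLOSURE = { [P → ( . f D] }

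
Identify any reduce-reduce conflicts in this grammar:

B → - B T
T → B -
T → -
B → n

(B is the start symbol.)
No reduce-reduce conflicts

Augment with B' → B and build the canonical LR(0) collection (I0 = CLOSURE({[B' → . B]}), then GOTO on every symbol after a dot until no new states appear). It has 9 states:
  I0: { [B → . - B T], [B → . n], [B' → . B] }  — shift
  I1: { [B → - . B T], [B → . - B T], [B → . n] }  — shift
  I2: { [B' → B .] }  — accept
  I3: { [B → n .] }  — reduce
  I4: { [B → - B . T], [B → . - B T], [B → . n], [T → . -], [T → . B -] }  — shift
  I5: { [B → - . B T], [B → . - B T], [B → . n], [T → - .] }  — shift, reduce
  I6: { [T → B . -] }  — shift
  I7: { [B → - B T .] }  — reduce
  I8: { [T → B - .] }  — reduce

No state contains more than one complete item.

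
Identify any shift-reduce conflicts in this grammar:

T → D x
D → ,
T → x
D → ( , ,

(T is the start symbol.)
No shift-reduce conflicts

A shift-reduce conflict occurs when an LR(0) state has both:
  - a complete (reduce) item [A → α .] (dot at the end), and
  - a shift item [B → β . c γ] (dot before a terminal).

Augment with T' → T and build the canonical LR(0) collection (I0 = CLOSURE({[T' → . T]}), then GOTO on every symbol after a dot until no new states appear). It has 9 states:
  I0: { [D → . ( , ,], [D → . ,], [T → . D x], [T → . x], [T' → . T] }  — shift
  I1: { [D → ( . , ,] }  — shift
  I2: { [D → , .] }  — reduce
  I3: { [T → D . x] }  — shift
  I4: { [T' → T .] }  — accept
  I5: { [T → x .] }  — reduce
  I6: { [T → D x .] }  — reduce
  I7: { [D → ( , . ,] }  — shift
  I8: { [D → ( , , .] }  — reduce

No state contains both a complete item and a shift item.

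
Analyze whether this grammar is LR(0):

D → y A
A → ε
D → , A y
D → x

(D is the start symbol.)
Augment with D' → D and build the canonical LR(0) collection (I0 = CLOSURE({[D' → . D]}), then GOTO on every symbol after a dot until no new states appear). It has 8 states:
  I0: { [D → . , A y], [D → . x], [D → . y A], [D' → . D] }  — shift
  I1: { [A → .], [D → , . A y] }  — reduce
  I2: { [D' → D .] }  — accept
  I3: { [D → x .] }  — reduce
  I4: { [A → .], [D → y . A] }  — reduce
  I5: { [D → y A .] }  — reduce
  I6: { [D → , A . y] }  — shift
  I7: { [D → , A y .] }  — reduce

Every state is either a pure shift/goto state or contains exactly one complete item and nothing to shift — no conflicts. The grammar is LR(0).

Answer: Yes, the grammar is LR(0)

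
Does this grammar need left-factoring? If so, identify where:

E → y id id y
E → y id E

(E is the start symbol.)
Left-factoring is needed when two productions for the same non-terminal
share a common prefix on the right-hand side.

Productions for E:
  E → y id id y
  E → y id E

Found common prefix 'y id' in productions for E

Answer: Yes, E has productions with common prefix 'y id'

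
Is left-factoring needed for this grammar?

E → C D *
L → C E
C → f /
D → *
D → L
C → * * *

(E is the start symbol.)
No, left-factoring is not needed

Left-factoring is needed when two productions for the same non-terminal
share a common prefix on the right-hand side.

Productions for C:
  C → f /
  C → * * *
Productions for D:
  D → *
  D → L

No common prefixes found.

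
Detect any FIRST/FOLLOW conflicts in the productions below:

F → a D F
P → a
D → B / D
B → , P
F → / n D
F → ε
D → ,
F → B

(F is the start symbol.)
No FIRST/FOLLOW conflicts.

A FIRST/FOLLOW conflict occurs when a non-terminal N has a nullable alternative N → β (β ⇒* ε) and another alternative N → α with FIRST(α) ∩ FOLLOW(N) ≠ ∅: on such a lookahead the parser cannot decide between expanding α and letting N vanish via β.

Nullable non-terminals: F.
FIRST sets used below: FIRST(B) = { ',' }

F: nullable alternative(s) F → ε; FOLLOW(F) = { $ }
  F → a D F: FIRST \ {ε} = { 'a' } — disjoint from FOLLOW(F)
  F → / n D: FIRST \ {ε} = { '/' } — disjoint from FOLLOW(F)
  F → ε: FIRST \ {ε} = { } — this is the only nullable alternative, skip
  F → B: FIRST \ {ε} = { ',' } — disjoint from FOLLOW(F)

B, D, P have no nullable alternative, so no FIRST/FOLLOW check is needed there.

No FIRST/FOLLOW conflicts found.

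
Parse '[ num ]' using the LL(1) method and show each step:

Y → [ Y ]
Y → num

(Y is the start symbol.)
Stack is shown with the top on the left.

Stack    Input      Action
--------------------------
Y $      [ num ] $  output Y → [ Y ]
[ Y ] $  [ num ] $  match '['
Y ] $    num ] $    output Y → num
num ] $  num ] $    match 'num'
] $      ] $        match ']'
$        $          accept

The string is accepted.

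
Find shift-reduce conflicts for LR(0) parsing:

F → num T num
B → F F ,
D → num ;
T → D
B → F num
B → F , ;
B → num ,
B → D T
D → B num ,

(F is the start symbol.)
Yes — I4: [T → D .] vs [B → . num ,]; I13: [B → F num .] vs [B → . num ,]

Augment with F' → F and build the canonical LR(0) collection (I0 = CLOSURE({[F' → . F]}), then GOTO on every symbol after a dot until no new states appear). It has 19 states:
  I0: { [F → . num T num], [F' → . F] }  — shift
  I1: { [F' → F .] }  — accept
  I2: { [B → . D T], [B → . F , ;], [B → . F F ,], [B → . F num], [B → . num ,], [D → . B num ,], [D → . num ;], [F → . num T num], [F → num . T num], [T → . D] }  — shift
  I3: { [D → B . num ,] }  — shift
  I4: { [B → . D T], [B → . F , ;], [B → . F F ,], [B → . F num], [B → . num ,], [B → D . T], [D → . B num ,], [D → . num ;], [F → . num T num], [T → . D], [T → D .] }  — shift, reduce
  I5: { [B → F . , ;], [B → F . F ,], [B → F . num], [F → . num T num] }  — shift
  I6: { [F → num T . num] }  — shift
  I7: { [B → . D T], [B → . F , ;], [B → . F F ,], [B → . F num], [B → . num ,], [B → num . ,], [D → . B num ,], [D → . num ;], [D → num . ;], [F → . num T num], [F → num . T num], [T → . D] }  — shift
  I8: { [B → num , .] }  — reduce
  I9: { [D → num ; .] }  — reduce
  I10: { [F → num T num .] }  — reduce
  I11: { [B → F , . ;] }  — shift
  I12: { [B → F F . ,] }  — shift
  I13: { [B → . D T], [B → . F , ;], [B → . F F ,], [B → . F num], [B → . num ,], [B → F num .], [D → . B num ,], [D → . num ;], [F → . num T num], [F → num . T num], [T → . D] }  — shift, reduce
  I14: { [B → F F , .] }  — reduce
  I15: { [B → F , ; .] }  — reduce
  I16: { [B → D T .] }  — reduce
  I17: { [D → B num . ,] }  — shift
  I18: { [D → B num , .] }  — reduce

I4 contains reduce item [T → D .] and shift items [B → . num ,], [D → . num ;], [F → . num T num] — shift-reduce conflict.
I13 contains reduce item [B → F num .] and shift items [B → . num ,], [D → . num ;], [F → . num T num] — shift-reduce conflict.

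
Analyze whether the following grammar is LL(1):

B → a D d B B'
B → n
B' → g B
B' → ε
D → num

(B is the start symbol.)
No. Predict set conflict for B': { 'g' }

Relevant sets:
  FOLLOW(B') = { $, 'g' }

For B:
  PREDICT(B → a D d B B') = { 'a' }
  PREDICT(B → n) = { 'n' }
For B':
  PREDICT(B' → g B) = { 'g' }
  PREDICT(B' → ε) = { $, 'g' }
D has a single production, so nothing to check there.

Conflict found: Predict set conflict for B': { 'g' }
The grammar is NOT LL(1).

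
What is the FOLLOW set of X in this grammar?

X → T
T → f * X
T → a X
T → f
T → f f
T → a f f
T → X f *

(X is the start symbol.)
X is the start symbol, so $ ∈ FOLLOW(X).
In T → f * X: X is at the end, add FOLLOW(T)
In T → a X: X is at the end, add FOLLOW(T)
In T → X f *: X is followed by f '*', add FIRST(f '*') \ {ε} = { 'f' }

The FOLLOW sets referred to above (computed the same way, to a fixed point):
  FOLLOW(T) = { $, 'f' }

Taking the union: FOLLOW(X) = { $, 'f' }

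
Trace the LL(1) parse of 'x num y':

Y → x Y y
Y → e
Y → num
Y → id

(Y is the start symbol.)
Stack is shown with the top on the left.

Stack    Input      Action
--------------------------
Y $      x num y $  output Y → x Y y
x Y y $  x num y $  match 'x'
Y y $    num y $    output Y → num
num y $  num y $    match 'num'
y $      y $        match 'y'
$        $          accept

The string is accepted.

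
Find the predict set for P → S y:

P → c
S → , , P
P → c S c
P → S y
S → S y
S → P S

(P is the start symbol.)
PREDICT(P → S y) = (FIRST(RHS) \ {ε}) ∪ (FOLLOW(P) if ε ∈ FIRST(RHS), i.e. RHS ⇒* ε)
FIRST(S) = { ',', 'c' }
FIRST(S y) = { ',', 'c' }
ε ∉ FIRST(S y), so FOLLOW(P) is not added.
PREDICT(P → S y) = { ',', 'c' }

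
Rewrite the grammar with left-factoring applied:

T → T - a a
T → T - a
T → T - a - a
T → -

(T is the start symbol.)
Left-factoring transforms A → αβ₁ | αβ₂ into A → αA' and A' → β₁ | β₂
(α is the longest common prefix among the alternatives). Repeat until
no nonterminal has two alternatives with a common prefix.

Round 1: T has alternatives sharing prefix 'T - a'. Introduce T': T → T - a T'
  Add: T' → a
  Add: T' → ε
  Add: T' → - a

No remaining common prefixes — done.

Resulting grammar:
T → T - a T'
T' → a
T' → ε
T' → - a
T → -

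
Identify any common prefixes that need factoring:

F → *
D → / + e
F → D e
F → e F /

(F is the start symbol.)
No, left-factoring is not needed

Left-factoring is needed when two productions for the same non-terminal
share a common prefix on the right-hand side.

Productions for F:
  F → *
  F → D e
  F → e F /

No common prefixes found.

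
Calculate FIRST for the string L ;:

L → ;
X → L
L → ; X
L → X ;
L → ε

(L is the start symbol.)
{ ';' }

FIRST sets of the non-terminals involved (from the grammar, by fixed-point iteration):
  FIRST(L) = { ';', ε }

To compute FIRST(L ;), process the symbols left to right:
Symbol L is a non-terminal. Add FIRST(L) \ {ε} = { ';' }
L is nullable (ε ∈ FIRST(L)), continue to the next symbol.
Symbol ; is a terminal. Add ';' and stop.
FIRST(L ;) = { ';' }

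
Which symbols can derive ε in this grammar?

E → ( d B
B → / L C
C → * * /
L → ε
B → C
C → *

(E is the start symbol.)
{ 'L' }

A non-terminal is nullable if it can derive ε (the empty string): either it has an ε-production, or it has a production whose right-hand side consists entirely of nullable non-terminals.

ε-productions: L → ε
So L is immediately nullable.
No further non-terminal can be added: every production for the remaining non-terminals contains a terminal or a non-nullable non-terminal.
Nullable = { 'L' }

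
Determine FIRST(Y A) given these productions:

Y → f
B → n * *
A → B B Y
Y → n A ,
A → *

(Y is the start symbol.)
{ 'f', 'n' }

FIRST sets of the non-terminals involved (from the grammar, by fixed-point iteration):
  FIRST(Y) = { 'f', 'n' }

To compute FIRST(Y A), process the symbols left to right:
Symbol Y is a non-terminal. Add FIRST(Y) \ {ε} = { 'f', 'n' }
Y is not nullable (ε ∉ FIRST(Y)), so stop here.
FIRST(Y A) = { 'f', 'n' }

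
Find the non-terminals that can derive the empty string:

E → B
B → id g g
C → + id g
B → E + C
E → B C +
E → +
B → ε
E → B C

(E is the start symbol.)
A non-terminal is nullable if it can derive ε (the empty string): either it has an ε-production, or it has a production whose right-hand side consists entirely of nullable non-terminals.

ε-productions: B → ε
So B is immediately nullable.
E → B: every symbol on the right is nullable, so E is nullable too.
No further non-terminal can be added: every production for the remaining non-terminals contains a terminal or a non-nullable non-terminal.
Nullable = { 'B', 'E' }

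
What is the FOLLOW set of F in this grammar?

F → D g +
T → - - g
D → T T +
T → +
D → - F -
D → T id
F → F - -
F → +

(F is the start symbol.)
F is the start symbol, so $ ∈ FOLLOW(F).
In D → - F -: F is followed by '-', add FIRST('-') \ {ε} = { '-' }
In F → F - -: F is followed by '-' '-', add FIRST('-' '-') \ {ε} = { '-' }

Taking the union: FOLLOW(F) = { $, '-' }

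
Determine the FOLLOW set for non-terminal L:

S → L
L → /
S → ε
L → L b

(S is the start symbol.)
{ $, 'b' }

To compute FOLLOW(L), find every occurrence of L on a right-hand side N → α L β: add FIRST(β) \ {ε}, and if β is empty or nullable also add FOLLOW(N). Iterate to a fixed point.

In S → L: L is at the end, add FOLLOW(S)
In L → L b: L is followed by b, add FIRST(b) \ {ε} = { 'b' }

The FOLLOW sets referred to above (computed the same way, to a fixed point):
  FOLLOW(S) = { $ }

Taking the union: FOLLOW(L) = { $, 'b' }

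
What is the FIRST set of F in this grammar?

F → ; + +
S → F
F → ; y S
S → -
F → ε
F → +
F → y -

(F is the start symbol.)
{ '+', ';', 'y', ε }

To compute FIRST(F), examine every production with F on the left-hand side, reading each right-hand side left to right until a non-nullable symbol is reached.

From F → ; + +:
  - ';' is a terminal: add ';' and stop
From F → ; y S:
  - ';' is a terminal: add ';' and stop
From F → ε:
  - ε-production, so ε ∈ FIRST(F)
From F → +:
  - '+' is a terminal: add '+' and stop
From F → y -:
  - y is a terminal: add 'y' and stop

Collecting: FIRST(F) = { '+', ';', 'y', ε }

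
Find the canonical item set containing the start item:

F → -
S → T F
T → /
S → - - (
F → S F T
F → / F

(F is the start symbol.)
First, augment the grammar with F' → F
I₀ = CLOSURE({ [F' → . F] }):
  [F' → . F] has the dot before F: add [F → . -], [F → . S F T], [F → . / F]
  [F → . S F T] has the dot before S: add [S → . T F], [S → . - - (]
  [S → . T F] has the dot before T: add [T → . /]
No further items can be added.

I₀ = { [F → . -], [F → . / F], [F → . S F T], [F' → . F], [S → . - - (], [S → . T F], [T → . /] }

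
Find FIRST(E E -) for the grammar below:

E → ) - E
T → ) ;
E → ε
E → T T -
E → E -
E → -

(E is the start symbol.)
{ ')', '-' }

FIRST sets of the non-terminals involved (from the grammar, by fixed-point iteration):
  FIRST(E) = { ')', '-', ε }

To compute FIRST(E E -), process the symbols left to right:
Symbol E is a non-terminal. Add FIRST(E) \ {ε} = { ')', '-' }
E is nullable (ε ∈ FIRST(E)), continue to the next symbol.
Symbol E is a non-terminal. Add FIRST(E) \ {ε} = { ')', '-' }
E is nullable (ε ∈ FIRST(E)), continue to the next symbol.
Symbol - is a terminal. Add '-' and stop.
FIRST(E E -) = { ')', '-' }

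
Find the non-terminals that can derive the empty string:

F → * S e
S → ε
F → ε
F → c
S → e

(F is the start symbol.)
ε-productions: S → ε, F → ε
So S, F are immediately nullable.
Every non-terminal is now nullable.
Nullable = { 'F', 'S' }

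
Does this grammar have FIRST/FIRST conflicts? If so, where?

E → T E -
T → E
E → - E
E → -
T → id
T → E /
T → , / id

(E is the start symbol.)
Yes. E → T E '-' / E → '-' E on { '-' }; E → T E '-' / E → '-' on { '-' }; E → '-' E / E → '-' on { '-' }; T → E / T → id on { 'id' }; T → E / T → E '/' on { ',', '-', 'id' }; T → E / T → ',' '/' id on { ',' }; T → id / T → E '/' on { 'id' }; T → E '/' / T → ',' '/' id on { ',' }

A FIRST/FIRST conflict occurs when two productions N → α and N → β for the same non-terminal have FIRST(α) ∩ FIRST(β) ≠ ∅ (with ε ∈ FIRST of a nullable right-hand side, so two nullable alternatives also conflict).

FIRST sets of the non-terminals at (or reachable through a nullable prefix from) the front of some alternative:
  FIRST(T) = { ',', '-', 'id' }
  FIRST(E) = { ',', '-', 'id' }

Productions for E:
  E → T E -: FIRST = { ',', '-', 'id' }
  E → - E: FIRST = { '-' }
  E → -: FIRST = { '-' }
Productions for T:
  T → E: FIRST = { ',', '-', 'id' }
  T → id: FIRST = { 'id' }
  T → E /: FIRST = { ',', '-', 'id' }
  T → , / id: FIRST = { ',' }

Conflict for E: E → T E - and E → - E
  Overlap: { '-' }
Conflict for E: E → T E - and E → -
  Overlap: { '-' }
Conflict for E: E → - E and E → -
  Overlap: { '-' }
Conflict for T: T → E and T → id
  Overlap: { 'id' }
Conflict for T: T → E and T → E /
  Overlap: { ',', '-', 'id' }
Conflict for T: T → E and T → , / id
  Overlap: { ',' }
Conflict for T: T → id and T → E /
  Overlap: { 'id' }
Conflict for T: T → E / and T → , / id
  Overlap: { ',' }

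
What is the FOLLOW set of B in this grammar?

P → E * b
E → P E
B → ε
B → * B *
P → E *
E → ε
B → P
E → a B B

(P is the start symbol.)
{ '*', 'a' }

In B → * B *: B is followed by '*', add FIRST('*') \ {ε} = { '*' }
In E → a B B: B is followed by B, add FIRST(B) \ {ε} = { '*', 'a' }
  B is nullable, so also add FOLLOW(E)
In E → a B B: B is at the end, add FOLLOW(E)

The FOLLOW sets referred to above (computed the same way, to a fixed point):
  FOLLOW(E) = { '*' }

Taking the union: FOLLOW(B) = { '*', 'a' }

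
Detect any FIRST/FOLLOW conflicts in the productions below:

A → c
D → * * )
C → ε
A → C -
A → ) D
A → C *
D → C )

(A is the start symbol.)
A FIRST/FOLLOW conflict occurs when a non-terminal N has a nullable alternative N → β (β ⇒* ε) and another alternative N → α with FIRST(α) ∩ FOLLOW(N) ≠ ∅: on such a lookahead the parser cannot decide between expanding α and letting N vanish via β.

Nullable non-terminals: C.
C has a nullable alternative but only one production, so nothing to check.

A, D have no nullable alternative, so no FIRST/FOLLOW check is needed there.

No FIRST/FOLLOW conflicts found.

Answer: No FIRST/FOLLOW conflicts.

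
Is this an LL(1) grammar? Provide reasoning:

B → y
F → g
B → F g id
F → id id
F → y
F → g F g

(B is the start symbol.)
No. Predict set conflict for B: { 'y' }

A grammar is LL(1) if for each non-terminal N with multiple productions, the predict sets of those productions are pairwise disjoint, where PREDICT(N → α) = (FIRST(α) \ {ε}) ∪ (FOLLOW(N) if α ⇒* ε).

Relevant sets:
  FIRST(F) = { 'g', 'id', 'y' }

For B:
  PREDICT(B → y) = { 'y' }
  PREDICT(B → F g id) = { 'g', 'id', 'y' }
For F:
  PREDICT(F → g) = { 'g' }
  PREDICT(F → id id) = { 'id' }
  PREDICT(F → y) = { 'y' }
  PREDICT(F → g F g) = { 'g' }

Conflict found: Predict set conflict for B: { 'y' }
The grammar is NOT LL(1).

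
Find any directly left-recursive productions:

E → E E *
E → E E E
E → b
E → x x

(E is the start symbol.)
Yes, E is left-recursive

E → E E *: LEFT RECURSIVE (starts with E)
E → E E E: LEFT RECURSIVE (starts with E)
E → b: starts with b
E → x x: starts with x

The grammar has direct left recursion on: E.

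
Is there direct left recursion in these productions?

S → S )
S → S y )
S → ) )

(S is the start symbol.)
Yes, S is left-recursive

Direct left recursion occurs when N → N α for some non-terminal N (the right-hand side begins with the left-hand side itself).

S → S ): LEFT RECURSIVE (starts with S)
S → S y ): LEFT RECURSIVE (starts with S)
S → ) ): starts with ')'

The grammar has direct left recursion on: S.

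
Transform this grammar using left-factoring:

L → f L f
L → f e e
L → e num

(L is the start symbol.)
L → f L'
L' → L f
L' → e e
L → e num

Left-factoring transforms A → αβ₁ | αβ₂ into A → αA' and A' → β₁ | β₂
(α is the longest common prefix among the alternatives). Repeat until
no nonterminal has two alternatives with a common prefix.

Round 1: L has alternatives sharing prefix 'f'. Introduce L': L → f L'
  Add: L' → L f
  Add: L' → e e

No remaining common prefixes — done.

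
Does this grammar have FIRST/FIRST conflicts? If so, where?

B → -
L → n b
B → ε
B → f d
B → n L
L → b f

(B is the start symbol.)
A FIRST/FIRST conflict occurs when two productions N → α and N → β for the same non-terminal have FIRST(α) ∩ FIRST(β) ≠ ∅ (with ε ∈ FIRST of a nullable right-hand side, so two nullable alternatives also conflict).

Productions for B:
  B → -: FIRST = { '-' }
  B → ε: FIRST = { ε }
  B → f d: FIRST = { 'f' }
  B → n L: FIRST = { 'n' }
Productions for L:
  L → n b: FIRST = { 'n' }
  L → b f: FIRST = { 'b' }

All alternatives of each non-terminal have pairwise disjoint FIRST sets.

Answer: No FIRST/FIRST conflicts.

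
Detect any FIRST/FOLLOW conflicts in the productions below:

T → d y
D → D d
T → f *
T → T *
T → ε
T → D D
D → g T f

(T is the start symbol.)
A FIRST/FOLLOW conflict occurs when a non-terminal N has a nullable alternative N → β (β ⇒* ε) and another alternative N → α with FIRST(α) ∩ FOLLOW(N) ≠ ∅: on such a lookahead the parser cannot decide between expanding α and letting N vanish via β.

Nullable non-terminals: T.
FIRST sets used below: FIRST(T) = { '*', 'd', 'f', 'g', ε }, FIRST(D) = { 'g' }

T: nullable alternative(s) T → ε; FOLLOW(T) = { $, '*', 'f' }
  T → d y: FIRST \ {ε} = { 'd' } — disjoint from FOLLOW(T)
  T → f *: FIRST \ {ε} = { 'f' } — overlaps FOLLOW(T) on { 'f' }: CONFLICT
  T → T *: FIRST \ {ε} = { '*', 'd', 'f', 'g' } — overlaps FOLLOW(T) on { '*', 'f' }: CONFLICT
  T → ε: FIRST \ {ε} = { } — this is the only nullable alternative, skip
  T → D D: FIRST \ {ε} = { 'g' } — disjoint from FOLLOW(T)

D has no nullable alternative, so no FIRST/FOLLOW check is needed there.

So the grammar has 2 FIRST/FOLLOW conflicts (marked CONFLICT above).

Answer: Yes. T → f '*' with FOLLOW(T) on { 'f' }; T → T '*' with FOLLOW(T) on { '*', 'f' }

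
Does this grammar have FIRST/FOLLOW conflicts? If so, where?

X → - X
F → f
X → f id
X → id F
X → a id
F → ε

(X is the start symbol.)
A FIRST/FOLLOW conflict occurs when a non-terminal N has a nullable alternative N → β (β ⇒* ε) and another alternative N → α with FIRST(α) ∩ FOLLOW(N) ≠ ∅: on such a lookahead the parser cannot decide between expanding α and letting N vanish via β.

Nullable non-terminals: F.

F: nullable alternative(s) F → ε; FOLLOW(F) = { $ }
  F → f: FIRST \ {ε} = { 'f' } — disjoint from FOLLOW(F)
  F → ε: FIRST \ {ε} = { } — this is the only nullable alternative, skip

X has no nullable alternative, so no FIRST/FOLLOW check is needed there.

No FIRST/FOLLOW conflicts found.

Answer: No FIRST/FOLLOW conflicts.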